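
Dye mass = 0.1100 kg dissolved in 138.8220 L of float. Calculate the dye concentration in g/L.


Formula: Conc = dye_mass(kg) / volume(L) * 1000
Substituting: Conc = 0.1100 / 138.8220 * 1000
Result: 0.7924 g/L


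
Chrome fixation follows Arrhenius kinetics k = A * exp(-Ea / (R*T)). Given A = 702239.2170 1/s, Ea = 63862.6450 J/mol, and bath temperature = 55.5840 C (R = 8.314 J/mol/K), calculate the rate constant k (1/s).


T_K = T_C + 273.15 = 55.5840 + 273.15 = 328.7340 K
exponent = -Ea / (R * T_K) = -63862.6450 / (8.314 * 328.7340) = -23.3664
k = A * exp(exponent) = 702239.2170 * exp(-23.3664) = 4.9955e-05 1/s


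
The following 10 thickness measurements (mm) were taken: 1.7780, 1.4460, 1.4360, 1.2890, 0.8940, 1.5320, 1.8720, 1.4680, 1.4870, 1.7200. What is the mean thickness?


Formula: Average = sum / n
Substituting: Average = 14.9220 / 10
Result: 1.4922 mm


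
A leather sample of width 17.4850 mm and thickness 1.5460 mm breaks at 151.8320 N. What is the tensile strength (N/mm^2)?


Formula: TS = force / (width * thickness)
Substituting: TS = 151.8320 / (17.4850 * 1.5460)
Result: 5.6168 N/mm^2


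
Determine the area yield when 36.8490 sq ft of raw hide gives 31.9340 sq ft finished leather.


Formula: Yield = finished / raw * 100
Substituting: Yield = 31.9340 / 36.8490 * 100
Result: 86.6618 %


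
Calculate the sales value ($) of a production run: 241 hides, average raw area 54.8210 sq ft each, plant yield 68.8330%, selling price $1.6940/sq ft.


Raw_total = N * avg_area = 241 * 54.8210 = 13211.8610 sq ft
Finished = Raw_total * yield / 100 = 13211.8610 * 68.8330 / 100 = 9094.1203 sq ft
Value = Finished * price = 9094.1203 * 1.6940 = 15405.4398 $


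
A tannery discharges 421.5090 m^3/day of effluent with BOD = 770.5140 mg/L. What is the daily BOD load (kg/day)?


Formula: BOD_load = volume * conc / 1000
Substituting: BOD_load = 421.5090 * 770.5140 / 1000
Result: 324.7786 kg/day


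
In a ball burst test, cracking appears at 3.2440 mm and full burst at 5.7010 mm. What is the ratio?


Formula: Ratio = crack / burst
Substituting: Ratio = 3.2440 / 5.7010
Result: 0.5690


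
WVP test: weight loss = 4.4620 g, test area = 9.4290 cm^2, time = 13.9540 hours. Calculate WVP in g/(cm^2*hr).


Formula: WVP = loss / (area * time)
Substituting: WVP = 4.4620 / (9.4290 * 13.9540)
Result: 0.0339129 g/(cm^2*hr)


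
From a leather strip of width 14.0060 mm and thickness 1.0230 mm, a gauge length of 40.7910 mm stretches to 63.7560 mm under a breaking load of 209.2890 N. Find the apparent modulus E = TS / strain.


TS = F / (w * t) = 209.2890 / (14.0060 * 1.0230) = 14.6069 N/mm^2
strain = (Lf - L0) / L0 = (63.7560 - 40.7910) / 40.7910 = 0.5630
E = TS / strain = 14.6069 / 0.5630 = 25.9451 N/mm^2


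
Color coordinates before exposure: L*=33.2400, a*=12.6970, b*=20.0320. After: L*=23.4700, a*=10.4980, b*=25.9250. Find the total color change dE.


dL = -9.7700, da = -2.1990, db = 5.8930
dE = sqrt((-9.7700)^2 + (-2.1990)^2 + 5.8930^2) = 11.6196


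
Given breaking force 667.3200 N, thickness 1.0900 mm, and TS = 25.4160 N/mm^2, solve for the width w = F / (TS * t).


Formula: w = F / (TS * t)
Substituting: w = 667.3200 / (25.4160 * 1.0900)
Result: 24.0880 mm


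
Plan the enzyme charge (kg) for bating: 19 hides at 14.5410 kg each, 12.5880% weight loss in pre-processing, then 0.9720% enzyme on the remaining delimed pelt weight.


Total_raw = N * avg_wt = 19 * 14.5410 = 276.2790 kg
Substrate = Total_raw * (1 - loss/100) = 276.2790 * (1 - 12.5880/100) = 241.5010 kg
Enzyme = Substrate * pct / 100 = 241.5010 * 0.9720 / 100 = 2.3474 kg


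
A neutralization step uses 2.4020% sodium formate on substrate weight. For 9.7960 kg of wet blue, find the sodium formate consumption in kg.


Formula: Neutralizer = substrate * pct / 100
Substituting: Neutralizer = 9.7960 * 2.4020 / 100
Result: 0.2353 kg


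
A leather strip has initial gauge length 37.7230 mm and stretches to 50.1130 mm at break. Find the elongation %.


Formula: Elongation = (Lf - L0) / L0 * 100
Substituting: Elongation = (50.1130 - 37.7230) / 37.7230 * 100
Result: 32.8447 %


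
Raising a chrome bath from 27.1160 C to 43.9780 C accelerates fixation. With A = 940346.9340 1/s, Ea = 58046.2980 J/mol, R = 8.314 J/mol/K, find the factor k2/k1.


T1 = 27.1160 + 273.15 = 300.2660 K; T2 = 43.9780 + 273.15 = 317.1280 K
k1 = A * exp(-Ea/(R*T1)) = 940346.9340 * exp(-58046.2980/(8.314*300.2660)) = 7.5010e-05 1/s
k2 = A * exp(-Ea/(R*T2)) = 940346.9340 * exp(-58046.2980/(8.314*317.1280)) = 2.5825e-04 1/s
k2/k1 = 2.5825e-04 / 7.5010e-05 = 3.4429


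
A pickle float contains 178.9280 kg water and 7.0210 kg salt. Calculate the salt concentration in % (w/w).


Formula: Conc = salt / (water + salt) * 100
Substituting: Conc = 7.0210 / (178.9280 + 7.0210) * 100
Result: 3.7758 %


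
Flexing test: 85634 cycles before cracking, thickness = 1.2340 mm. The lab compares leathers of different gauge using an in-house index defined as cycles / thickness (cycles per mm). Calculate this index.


Formula: Index = cycles / thickness
Substituting: Index = 85634 / 1.2340
Result: 69395.4619 cycles/mm


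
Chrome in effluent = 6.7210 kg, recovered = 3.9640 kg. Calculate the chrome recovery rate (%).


Formula: Recovery = recovered / input * 100
Substituting: Recovery = 3.9640 / 6.7210 * 100
Result: 58.9793 %


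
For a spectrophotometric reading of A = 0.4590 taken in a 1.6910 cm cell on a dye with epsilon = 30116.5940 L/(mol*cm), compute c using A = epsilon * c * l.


Formula: c = A / (epsilon * l)
Substituting: c = 0.4590 / (30116.5940 * 1.6910)
Result: 9.0129e-06 mol/L


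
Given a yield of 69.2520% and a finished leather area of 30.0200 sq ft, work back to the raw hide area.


Formula: raw = finished * 100 / yield
Substituting: raw = 30.0200 * 100 / 69.2520
Result: 43.3489 sq ft


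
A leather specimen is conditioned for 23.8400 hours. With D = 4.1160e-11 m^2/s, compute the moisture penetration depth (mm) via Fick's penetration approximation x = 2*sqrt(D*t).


t = 23.8400 hr * 3600 = 85824.0000 s
D * t = 4.1160e-11 * 85824.0000 = 3.5325e-06
x = 2 * sqrt(D*t) = 2 * sqrt(3.5325e-06) = 0.003759 m = 3.7590 mm


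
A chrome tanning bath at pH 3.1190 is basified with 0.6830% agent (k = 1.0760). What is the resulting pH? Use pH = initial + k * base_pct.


Formula: pH_final = pH_initial + k * base_pct
Substituting: pH_final = 3.1190 + 1.0760 * 0.6830
Result: 3.8539


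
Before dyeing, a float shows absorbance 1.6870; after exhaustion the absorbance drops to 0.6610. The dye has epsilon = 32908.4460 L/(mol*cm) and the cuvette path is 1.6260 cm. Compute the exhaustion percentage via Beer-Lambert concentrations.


c_initial = A_i / (epsilon * l) = 1.6870 / (32908.4460 * 1.6260) = 3.1527e-05 mol/L
c_final = A_f / (epsilon * l) = 0.6610 / (32908.4460 * 1.6260) = 1.2353e-05 mol/L
Exhaustion = (c_initial - c_final) / c_initial * 100 = (3.1527e-05 - 1.2353e-05) / 3.1527e-05 * 100 = 60.8180 %


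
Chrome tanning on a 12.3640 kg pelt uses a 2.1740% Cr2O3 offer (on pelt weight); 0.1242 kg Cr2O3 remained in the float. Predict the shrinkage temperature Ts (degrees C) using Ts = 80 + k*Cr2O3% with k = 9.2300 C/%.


Offered = pelt * offer_pct / 100 = 12.3640 * 2.1740 / 100 = 0.2688 kg
Uptake = offered - residual = 0.2688 - 0.1242 = 0.1446 kg
Cr2O3% on pelt = uptake / pelt * 100 = 0.1446 / 12.3640 * 100 = 1.1695 %
Ts = 80 + k * Cr2O3% = 80 + 9.2300 * 1.1695 = 90.7942 C


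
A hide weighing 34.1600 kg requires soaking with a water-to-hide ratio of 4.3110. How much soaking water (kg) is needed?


Formula: Water = hide_weight * ratio
Substituting: Water = 34.1600 * 4.3110
Result: 147.2638 kg


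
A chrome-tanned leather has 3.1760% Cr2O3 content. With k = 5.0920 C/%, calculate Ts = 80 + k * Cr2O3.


Formula: Ts = 80 + k * Cr2O3
Substituting: Ts = 80 + 5.0920 * 3.1760
Result: 96.1722 C


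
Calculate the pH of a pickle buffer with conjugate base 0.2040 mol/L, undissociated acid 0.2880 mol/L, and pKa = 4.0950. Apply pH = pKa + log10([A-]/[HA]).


ratio = [A-] / [HA] = 0.2040 / 0.2880 = 0.7083
log10(ratio) = -0.1498
pH = pKa + log10(ratio) = 4.0950 - 0.1498 = 3.9452


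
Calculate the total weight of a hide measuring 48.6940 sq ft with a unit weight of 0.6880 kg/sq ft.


Formula: Weight = area * weight_per_sqft
Substituting: Weight = 48.6940 * 0.6880
Result: 33.5015 kg


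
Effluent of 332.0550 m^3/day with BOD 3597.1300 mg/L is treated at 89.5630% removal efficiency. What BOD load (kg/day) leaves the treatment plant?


Load_in = volume * conc / 1000 = 332.0550 * 3597.1300 / 1000 = 1194.4450 kg/day
Removed = Load_in * eff / 100 = 1194.4450 * 89.5630 / 100 = 1069.7808 kg/day
Load_out = Load_in - Removed = 1194.4450 - 1069.7808 = 124.6642 kg/day


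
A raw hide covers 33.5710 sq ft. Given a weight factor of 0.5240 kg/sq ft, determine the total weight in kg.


Formula: Weight = area * weight_per_sqft
Substituting: Weight = 33.5710 * 0.5240
Result: 17.5912 kg


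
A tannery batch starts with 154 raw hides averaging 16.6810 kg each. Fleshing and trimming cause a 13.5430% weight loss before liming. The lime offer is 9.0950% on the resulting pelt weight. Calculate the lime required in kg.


Total_raw = N * avg_wt = 154 * 16.6810 = 2568.8740 kg
Substrate = Total_raw * (1 - loss/100) = 2568.8740 * (1 - 13.5430/100) = 2220.9714 kg
Lime = Substrate * pct / 100 = 2220.9714 * 9.0950 / 100 = 201.9973 kg


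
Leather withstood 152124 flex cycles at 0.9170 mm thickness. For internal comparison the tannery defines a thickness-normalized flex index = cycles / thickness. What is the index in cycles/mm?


Formula: Index = cycles / thickness
Substituting: Index = 152124 / 0.9170
Result: 165893.1298 cycles/mm


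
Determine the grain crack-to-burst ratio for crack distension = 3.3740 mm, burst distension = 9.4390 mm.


Formula: Ratio = crack / burst
Substituting: Ratio = 3.3740 / 9.4390
Result: 0.3575


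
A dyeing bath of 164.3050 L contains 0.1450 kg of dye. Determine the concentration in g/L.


Formula: Conc = dye_mass(kg) / volume(L) * 1000
Substituting: Conc = 0.1450 / 164.3050 * 1000
Result: 0.8825 g/L


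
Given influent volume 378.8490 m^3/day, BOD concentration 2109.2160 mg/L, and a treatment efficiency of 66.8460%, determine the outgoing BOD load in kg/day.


Load_in = volume * conc / 1000 = 378.8490 * 2109.2160 / 1000 = 799.0744 kg/day
Removed = Load_in * eff / 100 = 799.0744 * 66.8460 / 100 = 534.1493 kg/day
Load_out = Load_in - Removed = 799.0744 - 534.1493 = 264.9251 kg/day


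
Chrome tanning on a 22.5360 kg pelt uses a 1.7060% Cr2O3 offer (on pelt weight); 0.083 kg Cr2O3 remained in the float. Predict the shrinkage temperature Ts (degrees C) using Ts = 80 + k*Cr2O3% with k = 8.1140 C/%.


Offered = pelt * offer_pct / 100 = 22.5360 * 1.7060 / 100 = 0.3845 kg
Uptake = offered - residual = 0.3845 - 0.083 = 0.3015 kg
Cr2O3% on pelt = uptake / pelt * 100 = 0.3015 / 22.5360 * 100 = 1.3377 %
Ts = 80 + k * Cr2O3% = 80 + 8.1140 * 1.3377 = 90.8541 C


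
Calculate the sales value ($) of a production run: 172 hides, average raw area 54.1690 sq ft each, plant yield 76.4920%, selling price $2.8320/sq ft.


Raw_total = N * avg_area = 172 * 54.1690 = 9317.0680 sq ft
Finished = Raw_total * yield / 100 = 9317.0680 * 76.4920 / 100 = 7126.8117 sq ft
Value = Finished * price = 7126.8117 * 2.8320 = 20183.1306 $


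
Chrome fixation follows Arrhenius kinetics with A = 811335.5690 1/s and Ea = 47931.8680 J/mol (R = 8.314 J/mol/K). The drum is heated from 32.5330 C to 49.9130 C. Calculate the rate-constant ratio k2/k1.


T1 = 32.5330 + 273.15 = 305.6830 K; T2 = 49.9130 + 273.15 = 323.0630 K
k1 = A * exp(-Ea/(R*T1)) = 811335.5690 * exp(-47931.8680/(8.314*305.6830)) = 0.00522855 1/s
k2 = A * exp(-Ea/(R*T2)) = 811335.5690 * exp(-47931.8680/(8.314*323.0630)) = 0.0144221 1/s
k2/k1 = 0.0144221 / 0.00522855 = 2.7583


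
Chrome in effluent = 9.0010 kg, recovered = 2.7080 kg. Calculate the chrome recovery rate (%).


Formula: Recovery = recovered / input * 100
Substituting: Recovery = 2.7080 / 9.0010 * 100
Result: 30.0855 %


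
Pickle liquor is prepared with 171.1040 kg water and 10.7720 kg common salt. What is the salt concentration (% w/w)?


Formula: Conc = salt / (water + salt) * 100
Substituting: Conc = 10.7720 / (171.1040 + 10.7720) * 100
Result: 5.9227 %


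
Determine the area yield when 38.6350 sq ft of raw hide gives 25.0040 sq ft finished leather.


Formula: Yield = finished / raw * 100
Substituting: Yield = 25.0040 / 38.6350 * 100
Result: 64.7185 %


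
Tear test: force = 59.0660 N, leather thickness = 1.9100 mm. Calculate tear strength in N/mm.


Formula: Tear strength = force / thickness
Substituting: Tear strength = 59.0660 / 1.9100
Result: 30.9246 N/mm


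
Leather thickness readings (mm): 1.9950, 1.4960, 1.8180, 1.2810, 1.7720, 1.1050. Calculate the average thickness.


Formula: Average = sum / n
Substituting: Average = 9.4670 / 6
Result: 1.5778 mm


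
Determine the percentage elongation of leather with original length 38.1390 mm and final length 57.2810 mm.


Formula: Elongation = (Lf - L0) / L0 * 100
Substituting: Elongation = (57.2810 - 38.1390) / 38.1390 * 100
Result: 50.1901 %


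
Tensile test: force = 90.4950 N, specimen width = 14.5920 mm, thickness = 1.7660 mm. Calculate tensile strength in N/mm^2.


Formula: TS = force / (width * thickness)
Substituting: TS = 90.4950 / (14.5920 * 1.7660)
Result: 3.5117 N/mm^2


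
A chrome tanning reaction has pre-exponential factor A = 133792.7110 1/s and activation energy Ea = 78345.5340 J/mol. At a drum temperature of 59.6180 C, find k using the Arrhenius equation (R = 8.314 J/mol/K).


T_K = T_C + 273.15 = 59.6180 + 273.15 = 332.7680 K
exponent = -Ea / (R * T_K) = -78345.5340 / (8.314 * 332.7680) = -28.3180
k = A * exp(exponent) = 133792.7110 * exp(-28.3180) = 6.7310e-08 1/s


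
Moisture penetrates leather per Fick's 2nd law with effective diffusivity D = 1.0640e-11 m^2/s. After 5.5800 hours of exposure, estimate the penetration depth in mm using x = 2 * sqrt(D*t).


t = 5.5800 hr * 3600 = 20088.0000 s
D * t = 1.0640e-11 * 20088.0000 = 2.1374e-07
x = 2 * sqrt(D*t) = 2 * sqrt(2.1374e-07) = 9.2463e-04 m = 0.9246 mm


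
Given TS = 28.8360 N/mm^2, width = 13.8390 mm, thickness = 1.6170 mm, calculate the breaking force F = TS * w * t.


Formula: F = TS * w * t
Substituting: F = 28.8360 * 13.8390 * 1.6170
Result: 645.2823 N


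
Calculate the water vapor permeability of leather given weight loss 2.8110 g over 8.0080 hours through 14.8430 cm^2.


Formula: WVP = loss / (area * time)
Substituting: WVP = 2.8110 / (14.8430 * 8.0080)
Result: 0.0236491 g/(cm^2*hr)


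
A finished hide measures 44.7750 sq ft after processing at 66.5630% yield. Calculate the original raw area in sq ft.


Formula: raw = finished * 100 / yield
Substituting: raw = 44.7750 * 100 / 66.5630
Result: 67.2671 sq ft


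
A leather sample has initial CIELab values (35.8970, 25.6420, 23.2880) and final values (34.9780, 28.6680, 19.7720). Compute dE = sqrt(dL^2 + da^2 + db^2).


dL = -0.9190, da = 3.0260, db = -3.5160
dE = sqrt((-0.9190)^2 + 3.0260^2 + (-3.5160)^2) = 4.7290


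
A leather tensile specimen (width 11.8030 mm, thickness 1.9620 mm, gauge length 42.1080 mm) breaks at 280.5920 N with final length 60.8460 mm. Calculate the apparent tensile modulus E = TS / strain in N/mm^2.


TS = F / (w * t) = 280.5920 / (11.8030 * 1.9620) = 12.1167 N/mm^2
strain = (Lf - L0) / L0 = (60.8460 - 42.1080) / 42.1080 = 0.4450
E = TS / strain = 12.1167 / 0.4450 = 27.2286 N/mm^2


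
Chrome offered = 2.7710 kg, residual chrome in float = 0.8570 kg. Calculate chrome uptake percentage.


Formula: Uptake = (offered - residual) / offered * 100
Substituting: Uptake = (2.7710 - 0.8570) / 2.7710 * 100
Result: 69.0725 %


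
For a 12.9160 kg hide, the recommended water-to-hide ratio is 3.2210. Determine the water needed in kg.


Formula: Water = hide_weight * ratio
Substituting: Water = 12.9160 * 3.2210
Result: 41.6024 kg


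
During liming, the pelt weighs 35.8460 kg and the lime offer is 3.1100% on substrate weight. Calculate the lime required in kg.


Formula: Lime = substrate * pct / 100
Substituting: Lime = 35.8460 * 3.1100 / 100
Result: 1.1148 kg


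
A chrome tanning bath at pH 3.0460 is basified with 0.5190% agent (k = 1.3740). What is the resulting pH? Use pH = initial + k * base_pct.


Formula: pH_final = pH_initial + k * base_pct
Substituting: pH_final = 3.0460 + 1.3740 * 0.5190
Result: 3.7591


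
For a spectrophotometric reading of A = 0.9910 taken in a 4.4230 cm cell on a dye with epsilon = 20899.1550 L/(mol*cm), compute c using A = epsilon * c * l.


Formula: c = A / (epsilon * l)
Substituting: c = 0.9910 / (20899.1550 * 4.4230)
Result: 1.0721e-05 mol/L


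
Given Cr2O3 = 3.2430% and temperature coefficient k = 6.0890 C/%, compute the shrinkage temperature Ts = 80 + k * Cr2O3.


Formula: Ts = 80 + k * Cr2O3
Substituting: Ts = 80 + 6.0890 * 3.2430
Result: 99.7466 C


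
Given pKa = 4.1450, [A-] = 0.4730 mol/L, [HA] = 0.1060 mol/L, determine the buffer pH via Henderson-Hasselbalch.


ratio = [A-] / [HA] = 0.4730 / 0.1060 = 4.4623
log10(ratio) = 0.6496
pH = pKa + log10(ratio) = 4.1450 + 0.6496 = 4.7946


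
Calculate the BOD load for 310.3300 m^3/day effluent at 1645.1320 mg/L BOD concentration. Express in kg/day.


Formula: BOD_load = volume * conc / 1000
Substituting: BOD_load = 310.3300 * 1645.1320 / 1000
Result: 510.5338 kg/day


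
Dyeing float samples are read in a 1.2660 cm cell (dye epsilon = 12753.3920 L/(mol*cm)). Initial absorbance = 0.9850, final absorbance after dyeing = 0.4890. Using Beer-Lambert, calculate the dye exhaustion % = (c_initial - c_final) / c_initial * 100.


c_initial = A_i / (epsilon * l) = 0.9850 / (12753.3920 * 1.2660) = 6.1007e-05 mol/L
c_final = A_f / (epsilon * l) = 0.4890 / (12753.3920 * 1.2660) = 3.0287e-05 mol/L
Exhaustion = (c_initial - c_final) / c_initial * 100 = (6.1007e-05 - 3.0287e-05) / 6.1007e-05 * 100 = 50.3553 %


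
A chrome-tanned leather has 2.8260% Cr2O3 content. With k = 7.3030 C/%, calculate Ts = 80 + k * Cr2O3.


Formula: Ts = 80 + k * Cr2O3
Substituting: Ts = 80 + 7.3030 * 2.8260
Result: 100.6383 C


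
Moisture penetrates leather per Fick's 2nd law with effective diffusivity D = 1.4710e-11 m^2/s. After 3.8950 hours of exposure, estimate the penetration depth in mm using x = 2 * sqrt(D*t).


t = 3.8950 hr * 3600 = 14022.0000 s
D * t = 1.4710e-11 * 14022.0000 = 2.0626e-07
x = 2 * sqrt(D*t) = 2 * sqrt(2.0626e-07) = 9.0833e-04 m = 0.9083 mm


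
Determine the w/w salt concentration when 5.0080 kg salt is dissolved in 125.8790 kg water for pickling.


Formula: Conc = salt / (water + salt) * 100
Substituting: Conc = 5.0080 / (125.8790 + 5.0080) * 100
Result: 3.8262 %


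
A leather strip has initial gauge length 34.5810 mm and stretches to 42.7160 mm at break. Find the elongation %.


Formula: Elongation = (Lf - L0) / L0 * 100
Substituting: Elongation = (42.7160 - 34.5810) / 34.5810 * 100
Result: 23.5245 %


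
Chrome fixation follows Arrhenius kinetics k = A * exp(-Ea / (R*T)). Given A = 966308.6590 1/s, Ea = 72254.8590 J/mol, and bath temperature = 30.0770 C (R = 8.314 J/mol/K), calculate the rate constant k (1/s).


T_K = T_C + 273.15 = 30.0770 + 273.15 = 303.2270 K
exponent = -Ea / (R * T_K) = -72254.8590 / (8.314 * 303.2270) = -28.6609
k = A * exp(exponent) = 966308.6590 * exp(-28.6609) = 3.4504e-07 1/s


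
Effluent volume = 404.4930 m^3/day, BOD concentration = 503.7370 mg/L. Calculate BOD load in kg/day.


Formula: BOD_load = volume * conc / 1000
Substituting: BOD_load = 404.4930 * 503.7370 / 1000
Result: 203.7581 kg/day


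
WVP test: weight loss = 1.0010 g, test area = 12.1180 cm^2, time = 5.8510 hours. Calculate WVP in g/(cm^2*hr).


Formula: WVP = loss / (area * time)
Substituting: WVP = 1.0010 / (12.1180 * 5.8510)
Result: 0.014118 g/(cm^2*hr)


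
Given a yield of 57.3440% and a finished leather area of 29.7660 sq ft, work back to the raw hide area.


Formula: raw = finished * 100 / yield
Substituting: raw = 29.7660 * 100 / 57.3440
Result: 51.9078 sq ft


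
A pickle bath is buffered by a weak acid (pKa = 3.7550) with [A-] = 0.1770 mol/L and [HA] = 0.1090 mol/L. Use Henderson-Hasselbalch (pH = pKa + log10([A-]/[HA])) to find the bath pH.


ratio = [A-] / [HA] = 0.1770 / 0.1090 = 1.6239
log10(ratio) = 0.2105
pH = pKa + log10(ratio) = 3.7550 + 0.2105 = 3.9655


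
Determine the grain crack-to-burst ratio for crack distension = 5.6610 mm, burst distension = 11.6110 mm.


Formula: Ratio = crack / burst
Substituting: Ratio = 5.6610 / 11.6110
Result: 0.4876


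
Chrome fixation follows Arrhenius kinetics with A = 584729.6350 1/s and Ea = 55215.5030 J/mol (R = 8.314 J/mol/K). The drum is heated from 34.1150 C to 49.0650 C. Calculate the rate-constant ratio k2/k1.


T1 = 34.1150 + 273.15 = 307.2650 K; T2 = 49.0650 + 273.15 = 322.2150 K
k1 = A * exp(-Ea/(R*T1)) = 584729.6350 * exp(-55215.5030/(8.314*307.2650)) = 2.3991e-04 1/s
k2 = A * exp(-Ea/(R*T2)) = 584729.6350 * exp(-55215.5030/(8.314*322.2150)) = 6.5401e-04 1/s
k2/k1 = 6.5401e-04 / 2.3991e-04 = 2.7260


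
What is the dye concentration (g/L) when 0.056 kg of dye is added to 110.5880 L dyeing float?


Formula: Conc = dye_mass(kg) / volume(L) * 1000
Substituting: Conc = 0.056 / 110.5880 * 1000
Result: 0.5064 g/L


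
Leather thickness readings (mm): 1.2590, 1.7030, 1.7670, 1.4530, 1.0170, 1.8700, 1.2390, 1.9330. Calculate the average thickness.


Formula: Average = sum / n
Substituting: Average = 12.2410 / 8
Result: 1.5301 mm


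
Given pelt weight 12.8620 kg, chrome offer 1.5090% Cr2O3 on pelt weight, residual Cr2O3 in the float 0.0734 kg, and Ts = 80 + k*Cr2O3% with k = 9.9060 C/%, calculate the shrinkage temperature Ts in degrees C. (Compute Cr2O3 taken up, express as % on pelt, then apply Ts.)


Offered = pelt * offer_pct / 100 = 12.8620 * 1.5090 / 100 = 0.1941 kg
Uptake = offered - residual = 0.1941 - 0.0734 = 0.1207 kg
Cr2O3% on pelt = uptake / pelt * 100 = 0.1207 / 12.8620 * 100 = 0.9383 %
Ts = 80 + k * Cr2O3% = 80 + 9.9060 * 0.9383 = 89.2951 C


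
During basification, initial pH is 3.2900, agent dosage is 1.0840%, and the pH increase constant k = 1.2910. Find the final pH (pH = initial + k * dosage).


Formula: pH_final = pH_initial + k * base_pct
Substituting: pH_final = 3.2900 + 1.2910 * 1.0840
Result: 4.6894


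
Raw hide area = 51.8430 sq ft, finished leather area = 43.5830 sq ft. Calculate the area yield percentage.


Formula: Yield = finished / raw * 100
Substituting: Yield = 43.5830 / 51.8430 * 100
Result: 84.0673 %


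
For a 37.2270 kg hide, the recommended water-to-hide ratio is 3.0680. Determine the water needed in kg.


Formula: Water = hide_weight * ratio
Substituting: Water = 37.2270 * 3.0680
Result: 114.2124 kg


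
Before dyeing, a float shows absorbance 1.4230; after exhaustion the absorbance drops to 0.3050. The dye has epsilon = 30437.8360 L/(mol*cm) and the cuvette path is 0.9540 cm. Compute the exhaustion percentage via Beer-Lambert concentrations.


c_initial = A_i / (epsilon * l) = 1.4230 / (30437.8360 * 0.9540) = 4.9005e-05 mol/L
c_final = A_f / (epsilon * l) = 0.3050 / (30437.8360 * 0.9540) = 1.0504e-05 mol/L
Exhaustion = (c_initial - c_final) / c_initial * 100 = (4.9005e-05 - 1.0504e-05) / 4.9005e-05 * 100 = 78.5664 %


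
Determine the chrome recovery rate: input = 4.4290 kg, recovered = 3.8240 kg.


Formula: Recovery = recovered / input * 100
Substituting: Recovery = 3.8240 / 4.4290 * 100
Result: 86.3400 %


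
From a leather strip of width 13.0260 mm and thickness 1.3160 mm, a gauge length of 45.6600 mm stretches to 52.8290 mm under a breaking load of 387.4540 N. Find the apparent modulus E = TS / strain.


TS = F / (w * t) = 387.4540 / (13.0260 * 1.3160) = 22.6023 N/mm^2
strain = (Lf - L0) / L0 = (52.8290 - 45.6600) / 45.6600 = 0.1570
E = TS / strain = 22.6023 / 0.1570 = 143.9562 N/mm^2


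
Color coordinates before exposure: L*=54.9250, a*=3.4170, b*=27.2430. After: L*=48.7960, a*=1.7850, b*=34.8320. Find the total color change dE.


dL = -6.1290, da = -1.6320, db = 7.5890
dE = sqrt((-6.1290)^2 + (-1.6320)^2 + 7.5890^2) = 9.8904


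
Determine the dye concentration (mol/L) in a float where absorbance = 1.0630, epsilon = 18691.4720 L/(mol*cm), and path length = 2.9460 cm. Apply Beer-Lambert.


Formula: c = A / (epsilon * l)
Substituting: c = 1.0630 / (18691.4720 * 2.9460)
Result: 1.9304e-05 mol/L


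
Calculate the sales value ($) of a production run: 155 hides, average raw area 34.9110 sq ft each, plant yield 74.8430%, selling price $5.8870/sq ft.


Raw_total = N * avg_area = 155 * 34.9110 = 5411.2050 sq ft
Finished = Raw_total * yield / 100 = 5411.2050 * 74.8430 / 100 = 4049.9082 sq ft
Value = Finished * price = 4049.9082 * 5.8870 = 23841.8093 $


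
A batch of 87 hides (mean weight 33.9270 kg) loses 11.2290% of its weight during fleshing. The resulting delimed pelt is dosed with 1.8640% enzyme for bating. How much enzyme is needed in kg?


Total_raw = N * avg_wt = 87 * 33.9270 = 2951.6490 kg
Substrate = Total_raw * (1 - loss/100) = 2951.6490 * (1 - 11.2290/100) = 2620.2083 kg
Enzyme = Substrate * pct / 100 = 2620.2083 * 1.8640 / 100 = 48.8407 kg


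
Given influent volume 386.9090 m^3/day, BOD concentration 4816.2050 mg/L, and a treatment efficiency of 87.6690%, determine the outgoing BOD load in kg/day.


Load_in = volume * conc / 1000 = 386.9090 * 4816.2050 / 1000 = 1863.4331 kg/day
Removed = Load_in * eff / 100 = 1863.4331 * 87.6690 / 100 = 1633.6531 kg/day
Load_out = Load_in - Removed = 1863.4331 - 1633.6531 = 229.7799 kg/day


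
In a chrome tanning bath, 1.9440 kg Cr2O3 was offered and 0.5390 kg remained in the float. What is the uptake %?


Formula: Uptake = (offered - residual) / offered * 100
Substituting: Uptake = (1.9440 - 0.5390) / 1.9440 * 100
Result: 72.2737 %


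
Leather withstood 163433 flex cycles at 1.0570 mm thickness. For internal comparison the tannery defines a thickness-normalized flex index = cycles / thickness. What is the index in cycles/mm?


Formula: Index = cycles / thickness
Substituting: Index = 163433 / 1.0570
Result: 154619.6783 cycles/mm


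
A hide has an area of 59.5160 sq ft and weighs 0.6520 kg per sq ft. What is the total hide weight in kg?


Formula: Weight = area * weight_per_sqft
Substituting: Weight = 59.5160 * 0.6520
Result: 38.8044 kg


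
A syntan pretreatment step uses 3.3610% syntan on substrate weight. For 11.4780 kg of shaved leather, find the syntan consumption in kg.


Formula: Syntan = substrate * pct / 100
Substituting: Syntan = 11.4780 * 3.3610 / 100
Result: 0.3858 kg


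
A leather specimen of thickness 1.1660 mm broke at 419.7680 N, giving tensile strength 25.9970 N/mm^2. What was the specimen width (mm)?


Formula: w = F / (TS * t)
Substituting: w = 419.7680 / (25.9970 * 1.1660)
Result: 13.8480 mm


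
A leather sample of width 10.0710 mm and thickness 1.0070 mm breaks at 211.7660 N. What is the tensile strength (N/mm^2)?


Formula: TS = force / (width * thickness)
Substituting: TS = 211.7660 / (10.0710 * 1.0070)
Result: 20.8811 N/mm^2


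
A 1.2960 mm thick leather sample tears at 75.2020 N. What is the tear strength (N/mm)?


Formula: Tear strength = force / thickness
Substituting: Tear strength = 75.2020 / 1.2960
Result: 58.0262 N/mm


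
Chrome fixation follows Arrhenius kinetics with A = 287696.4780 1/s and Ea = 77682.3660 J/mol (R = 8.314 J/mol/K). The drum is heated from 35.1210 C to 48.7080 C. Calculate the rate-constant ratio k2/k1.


T1 = 35.1210 + 273.15 = 308.2710 K; T2 = 48.7080 + 273.15 = 321.8580 K
k1 = A * exp(-Ea/(R*T1)) = 287696.4780 * exp(-77682.3660/(8.314*308.2710)) = 1.9754e-08 1/s
k2 = A * exp(-Ea/(R*T2)) = 287696.4780 * exp(-77682.3660/(8.314*321.8580)) = 7.1012e-08 1/s
k2/k1 = 7.1012e-08 / 1.9754e-08 = 3.5948


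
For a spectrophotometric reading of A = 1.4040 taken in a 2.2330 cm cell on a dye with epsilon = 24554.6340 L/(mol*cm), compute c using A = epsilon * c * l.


Formula: c = A / (epsilon * l)
Substituting: c = 1.4040 / (24554.6340 * 2.2330)
Result: 2.5606e-05 mol/L


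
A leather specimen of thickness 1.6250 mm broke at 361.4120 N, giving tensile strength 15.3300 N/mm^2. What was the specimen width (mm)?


Formula: w = F / (TS * t)
Substituting: w = 361.4120 / (15.3300 * 1.6250)
Result: 14.5080 mm


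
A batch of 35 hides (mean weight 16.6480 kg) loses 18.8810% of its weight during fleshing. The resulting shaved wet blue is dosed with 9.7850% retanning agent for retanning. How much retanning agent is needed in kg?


Total_raw = N * avg_wt = 35 * 16.6480 = 582.6800 kg
Substrate = Total_raw * (1 - loss/100) = 582.6800 * (1 - 18.8810/100) = 472.6642 kg
Retan = Substrate * pct / 100 = 472.6642 * 9.7850 / 100 = 46.2502 kg


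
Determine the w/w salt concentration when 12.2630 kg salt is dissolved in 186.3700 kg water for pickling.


Formula: Conc = salt / (water + salt) * 100
Substituting: Conc = 12.2630 / (186.3700 + 12.2630) * 100
Result: 6.1737 %


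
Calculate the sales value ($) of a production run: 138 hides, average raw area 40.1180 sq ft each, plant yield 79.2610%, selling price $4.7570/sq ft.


Raw_total = N * avg_area = 138 * 40.1180 = 5536.2840 sq ft
Finished = Raw_total * yield / 100 = 5536.2840 * 79.2610 / 100 = 4388.1141 sq ft
Value = Finished * price = 4388.1141 * 4.7570 = 20874.2586 $


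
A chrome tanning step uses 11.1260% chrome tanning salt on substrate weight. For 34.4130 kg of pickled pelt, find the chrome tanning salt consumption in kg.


Formula: Chrome = substrate * pct / 100
Substituting: Chrome = 34.4130 * 11.1260 / 100
Result: 3.8288 kg


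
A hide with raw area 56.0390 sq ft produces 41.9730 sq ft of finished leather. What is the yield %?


Formula: Yield = finished / raw * 100
Substituting: Yield = 41.9730 / 56.0390 * 100
Result: 74.8996 %


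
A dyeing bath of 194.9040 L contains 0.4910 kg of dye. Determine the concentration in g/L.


Formula: Conc = dye_mass(kg) / volume(L) * 1000
Substituting: Conc = 0.4910 / 194.9040 * 1000
Result: 2.5192 g/L


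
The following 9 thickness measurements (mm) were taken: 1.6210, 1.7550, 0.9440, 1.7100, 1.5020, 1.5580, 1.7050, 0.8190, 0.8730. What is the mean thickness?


Formula: Average = sum / n
Substituting: Average = 12.4870 / 9
Result: 1.3874 mm


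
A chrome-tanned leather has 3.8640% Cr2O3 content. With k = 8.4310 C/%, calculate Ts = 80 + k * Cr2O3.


Formula: Ts = 80 + k * Cr2O3
Substituting: Ts = 80 + 8.4310 * 3.8640
Result: 112.5774 C


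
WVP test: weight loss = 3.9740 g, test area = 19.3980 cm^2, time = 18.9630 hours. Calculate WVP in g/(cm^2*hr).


Formula: WVP = loss / (area * time)
Substituting: WVP = 3.9740 / (19.3980 * 18.9630)
Result: 0.0108035 g/(cm^2*hr)


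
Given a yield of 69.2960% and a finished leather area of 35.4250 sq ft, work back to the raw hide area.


Formula: raw = finished * 100 / yield
Substituting: raw = 35.4250 * 100 / 69.2960
Result: 51.1213 sq ft


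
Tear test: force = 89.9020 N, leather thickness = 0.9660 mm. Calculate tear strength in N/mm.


Formula: Tear strength = force / thickness
Substituting: Tear strength = 89.9020 / 0.9660
Result: 93.0663 N/mm


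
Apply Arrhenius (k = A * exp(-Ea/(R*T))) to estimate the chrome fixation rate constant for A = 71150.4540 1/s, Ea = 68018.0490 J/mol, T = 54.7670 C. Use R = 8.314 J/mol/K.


T_K = T_C + 273.15 = 54.7670 + 273.15 = 327.9170 K
exponent = -Ea / (R * T_K) = -68018.0490 / (8.314 * 327.9170) = -24.9488
k = A * exp(exponent) = 71150.4540 * exp(-24.9488) = 1.0400e-06 1/s


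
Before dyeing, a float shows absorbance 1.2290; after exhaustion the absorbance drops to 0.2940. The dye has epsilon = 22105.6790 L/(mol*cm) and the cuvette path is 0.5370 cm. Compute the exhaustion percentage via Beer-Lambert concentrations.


c_initial = A_i / (epsilon * l) = 1.2290 / (22105.6790 * 0.5370) = 1.0353e-04 mol/L
c_final = A_f / (epsilon * l) = 0.2940 / (22105.6790 * 0.5370) = 2.4767e-05 mol/L
Exhaustion = (c_initial - c_final) / c_initial * 100 = (1.0353e-04 - 2.4767e-05) / 1.0353e-04 * 100 = 76.0781 %


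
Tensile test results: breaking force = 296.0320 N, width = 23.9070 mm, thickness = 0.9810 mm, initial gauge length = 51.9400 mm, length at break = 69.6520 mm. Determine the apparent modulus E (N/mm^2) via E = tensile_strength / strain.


TS = F / (w * t) = 296.0320 / (23.9070 * 0.9810) = 12.6225 N/mm^2
strain = (Lf - L0) / L0 = (69.6520 - 51.9400) / 51.9400 = 0.3410
E = TS / strain = 12.6225 / 0.3410 = 37.0151 N/mm^2


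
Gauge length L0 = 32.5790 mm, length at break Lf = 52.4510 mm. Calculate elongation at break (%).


Formula: Elongation = (Lf - L0) / L0 * 100
Substituting: Elongation = (52.4510 - 32.5790) / 32.5790 * 100
Result: 60.9963 %


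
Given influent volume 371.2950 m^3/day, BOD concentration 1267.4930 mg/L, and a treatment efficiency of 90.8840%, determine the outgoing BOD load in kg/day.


Load_in = volume * conc / 1000 = 371.2950 * 1267.4930 / 1000 = 470.6138 kg/day
Removed = Load_in * eff / 100 = 470.6138 * 90.8840 / 100 = 427.7127 kg/day
Load_out = Load_in - Removed = 470.6138 - 427.7127 = 42.9012 kg/day


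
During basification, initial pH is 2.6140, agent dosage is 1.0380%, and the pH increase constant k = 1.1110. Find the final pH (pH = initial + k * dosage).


Formula: pH_final = pH_initial + k * base_pct
Substituting: pH_final = 2.6140 + 1.1110 * 1.0380
Result: 3.7672


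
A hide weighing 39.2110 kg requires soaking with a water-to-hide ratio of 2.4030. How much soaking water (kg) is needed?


Formula: Water = hide_weight * ratio
Substituting: Water = 39.2110 * 2.4030
Result: 94.2240 kg


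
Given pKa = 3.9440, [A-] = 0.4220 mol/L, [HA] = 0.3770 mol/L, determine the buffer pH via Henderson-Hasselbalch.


ratio = [A-] / [HA] = 0.4220 / 0.3770 = 1.1194
log10(ratio) = 0.0489711
pH = pKa + log10(ratio) = 3.9440 + 0.0489711 = 3.9930


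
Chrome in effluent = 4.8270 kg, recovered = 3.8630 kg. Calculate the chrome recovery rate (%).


Formula: Recovery = recovered / input * 100
Substituting: Recovery = 3.8630 / 4.8270 * 100
Result: 80.0290 %


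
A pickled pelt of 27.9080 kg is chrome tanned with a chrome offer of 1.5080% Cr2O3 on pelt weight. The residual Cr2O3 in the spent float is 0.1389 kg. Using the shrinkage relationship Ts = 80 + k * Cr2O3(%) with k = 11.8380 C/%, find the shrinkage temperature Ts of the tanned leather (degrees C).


Offered = pelt * offer_pct / 100 = 27.9080 * 1.5080 / 100 = 0.4209 kg
Uptake = offered - residual = 0.4209 - 0.1389 = 0.2820 kg
Cr2O3% on pelt = uptake / pelt * 100 = 0.2820 / 27.9080 * 100 = 1.0103 %
Ts = 80 + k * Cr2O3% = 80 + 11.8380 * 1.0103 = 91.9599 C


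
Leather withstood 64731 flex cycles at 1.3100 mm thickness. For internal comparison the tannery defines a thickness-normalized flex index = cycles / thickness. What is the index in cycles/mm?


Formula: Index = cycles / thickness
Substituting: Index = 64731 / 1.3100
Result: 49412.9771 cycles/mm


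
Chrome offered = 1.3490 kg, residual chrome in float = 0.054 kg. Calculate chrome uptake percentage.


Formula: Uptake = (offered - residual) / offered * 100
Substituting: Uptake = (1.3490 - 0.054) / 1.3490 * 100
Result: 95.9970 %


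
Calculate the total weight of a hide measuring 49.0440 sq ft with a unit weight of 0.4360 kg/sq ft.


Formula: Weight = area * weight_per_sqft
Substituting: Weight = 49.0440 * 0.4360
Result: 21.3832 kg


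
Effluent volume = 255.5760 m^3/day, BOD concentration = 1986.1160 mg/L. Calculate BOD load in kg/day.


Formula: BOD_load = volume * conc / 1000
Substituting: BOD_load = 255.5760 * 1986.1160 / 1000
Result: 507.6036 kg/day


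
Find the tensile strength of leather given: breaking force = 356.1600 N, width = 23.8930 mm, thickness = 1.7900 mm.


Formula: TS = force / (width * thickness)
Substituting: TS = 356.1600 / (23.8930 * 1.7900)
Result: 8.3276 N/mm^2


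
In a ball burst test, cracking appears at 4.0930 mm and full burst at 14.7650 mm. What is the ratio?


Formula: Ratio = crack / burst
Substituting: Ratio = 4.0930 / 14.7650
Result: 0.2772


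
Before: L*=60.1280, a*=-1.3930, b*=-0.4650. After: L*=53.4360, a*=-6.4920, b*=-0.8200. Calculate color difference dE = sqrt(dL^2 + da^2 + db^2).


dL = -6.6920, da = -5.0990, db = -0.3550
dE = sqrt((-6.6920)^2 + (-5.0990)^2 + (-0.3550)^2) = 8.4207


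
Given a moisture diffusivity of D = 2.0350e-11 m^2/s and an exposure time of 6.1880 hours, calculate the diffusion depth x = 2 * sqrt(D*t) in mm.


t = 6.1880 hr * 3600 = 22276.8000 s
D * t = 2.0350e-11 * 22276.8000 = 4.5333e-07
x = 2 * sqrt(D*t) = 2 * sqrt(4.5333e-07) = 0.0013466 m = 1.3466 mm


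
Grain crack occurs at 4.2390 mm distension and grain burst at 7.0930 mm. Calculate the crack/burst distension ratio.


Formula: Ratio = crack / burst
Substituting: Ratio = 4.2390 / 7.0930
Result: 0.5976


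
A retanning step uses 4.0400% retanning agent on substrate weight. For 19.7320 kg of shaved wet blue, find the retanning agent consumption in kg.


Formula: Retan = substrate * pct / 100
Substituting: Retan = 19.7320 * 4.0400 / 100
Result: 0.7972 kg


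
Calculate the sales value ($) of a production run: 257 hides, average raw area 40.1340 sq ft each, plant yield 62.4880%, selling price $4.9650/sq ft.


Raw_total = N * avg_area = 257 * 40.1340 = 10314.4380 sq ft
Finished = Raw_total * yield / 100 = 10314.4380 * 62.4880 / 100 = 6445.2860 sq ft
Value = Finished * price = 6445.2860 * 4.9650 = 32000.8451 $


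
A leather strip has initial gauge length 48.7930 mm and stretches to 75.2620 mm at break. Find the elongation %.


Formula: Elongation = (Lf - L0) / L0 * 100
Substituting: Elongation = (75.2620 - 48.7930) / 48.7930 * 100
Result: 54.2475 %


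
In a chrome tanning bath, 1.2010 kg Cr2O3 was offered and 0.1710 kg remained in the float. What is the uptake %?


Formula: Uptake = (offered - residual) / offered * 100
Substituting: Uptake = (1.2010 - 0.1710) / 1.2010 * 100
Result: 85.7619 %


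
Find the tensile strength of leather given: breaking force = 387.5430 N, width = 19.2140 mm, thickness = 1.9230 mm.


Formula: TS = force / (width * thickness)
Substituting: TS = 387.5430 / (19.2140 * 1.9230)
Result: 10.4887 N/mm^2


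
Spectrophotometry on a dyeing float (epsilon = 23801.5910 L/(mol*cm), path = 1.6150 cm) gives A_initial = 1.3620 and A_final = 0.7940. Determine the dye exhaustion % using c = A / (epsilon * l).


c_initial = A_i / (epsilon * l) = 1.3620 / (23801.5910 * 1.6150) = 3.5432e-05 mol/L
c_final = A_f / (epsilon * l) = 0.7940 / (23801.5910 * 1.6150) = 2.0656e-05 mol/L
Exhaustion = (c_initial - c_final) / c_initial * 100 = (3.5432e-05 - 2.0656e-05) / 3.5432e-05 * 100 = 41.7034 %


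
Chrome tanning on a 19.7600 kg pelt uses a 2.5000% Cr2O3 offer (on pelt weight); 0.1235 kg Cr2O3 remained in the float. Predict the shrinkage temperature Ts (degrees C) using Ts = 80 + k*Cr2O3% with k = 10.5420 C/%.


Offered = pelt * offer_pct / 100 = 19.7600 * 2.5000 / 100 = 0.4940 kg
Uptake = offered - residual = 0.4940 - 0.1235 = 0.3705 kg
Cr2O3% on pelt = uptake / pelt * 100 = 0.3705 / 19.7600 * 100 = 1.8750 %
Ts = 80 + k * Cr2O3% = 80 + 10.5420 * 1.8750 = 99.7662 C


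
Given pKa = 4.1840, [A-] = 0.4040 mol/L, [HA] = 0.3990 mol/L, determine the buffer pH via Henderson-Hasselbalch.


ratio = [A-] / [HA] = 0.4040 / 0.3990 = 1.0125
log10(ratio) = 0.00540847
pH = pKa + log10(ratio) = 4.1840 + 0.00540847 = 4.1894


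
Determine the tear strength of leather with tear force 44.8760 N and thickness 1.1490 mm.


Formula: Tear strength = force / thickness
Substituting: Tear strength = 44.8760 / 1.1490
Result: 39.0566 N/mm
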